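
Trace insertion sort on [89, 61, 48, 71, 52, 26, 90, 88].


Initial: [89, 61, 48, 71, 52, 26, 90, 88]
Insert 61: [61, 89, 48, 71, 52, 26, 90, 88]
Insert 48: [48, 61, 89, 71, 52, 26, 90, 88]
Insert 71: [48, 61, 71, 89, 52, 26, 90, 88]
Insert 52: [48, 52, 61, 71, 89, 26, 90, 88]
Insert 26: [26, 48, 52, 61, 71, 89, 90, 88]
Insert 90: [26, 48, 52, 61, 71, 89, 90, 88]
Insert 88: [26, 48, 52, 61, 71, 88, 89, 90]

Sorted: [26, 48, 52, 61, 71, 88, 89, 90]


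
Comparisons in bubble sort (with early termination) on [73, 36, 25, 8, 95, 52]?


Algorithm: bubble sort (with early termination)
Input: [73, 36, 25, 8, 95, 52]
Sorted: [8, 25, 36, 52, 73, 95]

14


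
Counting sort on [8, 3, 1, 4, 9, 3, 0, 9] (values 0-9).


Input: [8, 3, 1, 4, 9, 3, 0, 9]
Counts: [1, 1, 0, 2, 1, 0, 0, 0, 1, 2]

Sorted: [0, 1, 3, 3, 4, 8, 9, 9]


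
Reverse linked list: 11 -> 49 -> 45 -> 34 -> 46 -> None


Step 1: curr=11, set curr.next=prev(None) | reversed so far: 11
Step 2: curr=49, set curr.next=prev(11) | reversed so far: 49 -> 11
Step 3: curr=45, set curr.next=prev(49) | reversed so far: 45 -> 49 -> 11
Step 4: curr=34, set curr.next=prev(45) | reversed so far: 34 -> 45 -> 49 -> 11
Step 5: curr=46, set curr.next=prev(34) | reversed so far: 46 -> 34 -> 45 -> 49 -> 11

46 -> 34 -> 45 -> 49 -> 11 -> None


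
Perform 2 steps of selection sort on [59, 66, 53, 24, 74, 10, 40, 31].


Initial: [59, 66, 53, 24, 74, 10, 40, 31]
Step 1: min=10 at 5
  Swap: [10, 66, 53, 24, 74, 59, 40, 31]
Step 2: min=24 at 3
  Swap: [10, 24, 53, 66, 74, 59, 40, 31]

After 2 steps: [10, 24, 53, 66, 74, 59, 40, 31]


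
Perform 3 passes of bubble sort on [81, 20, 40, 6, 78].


Initial: [81, 20, 40, 6, 78]
Pass 1: [20, 40, 6, 78, 81] (4 swaps)
Pass 2: [20, 6, 40, 78, 81] (1 swaps)
Pass 3: [6, 20, 40, 78, 81] (1 swaps)

After 3 passes: [6, 20, 40, 78, 81]


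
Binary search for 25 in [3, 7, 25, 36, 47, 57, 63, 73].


Step 1: lo=0, hi=7, mid=3, val=36
Step 2: lo=0, hi=2, mid=1, val=7
Step 3: lo=2, hi=2, mid=2, val=25

Found at index 2


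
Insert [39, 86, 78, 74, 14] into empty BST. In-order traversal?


Insert 39: root
Insert 86: R from 39
Insert 78: R from 39 -> L from 86
Insert 74: R from 39 -> L from 86 -> L from 78
Insert 14: L from 39

In-order: [14, 39, 74, 78, 86]


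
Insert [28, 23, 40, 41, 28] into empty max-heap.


Insert 28: [28]
Insert 23: [28, 23]
Insert 40: [40, 23, 28]
Insert 41: [41, 40, 28, 23]
Insert 28: [41, 40, 28, 23, 28]

Final heap: [41, 40, 28, 23, 28]


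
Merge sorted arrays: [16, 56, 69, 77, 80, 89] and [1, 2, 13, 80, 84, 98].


Take 1 from B
Take 2 from B
Take 13 from B
Take 16 from A
Take 56 from A
Take 69 from A
Take 77 from A
Take 80 from A
Take 80 from B
Take 84 from B
Take 89 from A

Merged: [1, 2, 13, 16, 56, 69, 77, 80, 80, 84, 89, 98]


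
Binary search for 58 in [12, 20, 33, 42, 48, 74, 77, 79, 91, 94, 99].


Step 1: lo=0, hi=10, mid=5, val=74
Step 2: lo=0, hi=4, mid=2, val=33
Step 3: lo=3, hi=4, mid=3, val=42
Step 4: lo=4, hi=4, mid=4, val=48

Not found


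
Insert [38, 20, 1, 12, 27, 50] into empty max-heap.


Insert 38: [38]
Insert 20: [38, 20]
Insert 1: [38, 20, 1]
Insert 12: [38, 20, 1, 12]
Insert 27: [38, 27, 1, 12, 20]
Insert 50: [50, 27, 38, 12, 20, 1]

Final heap: [50, 27, 38, 12, 20, 1]


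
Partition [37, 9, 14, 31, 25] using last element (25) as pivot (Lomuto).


Pivot: 25
  9 <= 25: swap -> [9, 37, 14, 31, 25]
  14 <= 25: swap -> [9, 14, 37, 31, 25]
Place pivot at 2: [9, 14, 25, 31, 37]

Partitioned: [9, 14, 25, 31, 37]


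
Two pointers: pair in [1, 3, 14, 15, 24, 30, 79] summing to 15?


lo=0(1)+hi=6(79)=80
lo=0(1)+hi=5(30)=31
lo=0(1)+hi=4(24)=25
lo=0(1)+hi=3(15)=16
lo=0(1)+hi=2(14)=15

Yes: 1+14=15


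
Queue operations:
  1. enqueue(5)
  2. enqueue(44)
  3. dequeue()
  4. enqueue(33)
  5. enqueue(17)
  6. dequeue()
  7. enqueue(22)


enqueue(5) -> [5]
enqueue(44) -> [5, 44]
dequeue()->5, [44]
enqueue(33) -> [44, 33]
enqueue(17) -> [44, 33, 17]
dequeue()->44, [33, 17]
enqueue(22) -> [33, 17, 22]

Final queue: [33, 17, 22]


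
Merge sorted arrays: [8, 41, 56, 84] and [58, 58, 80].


Take 8 from A
Take 41 from A
Take 56 from A
Take 58 from B
Take 58 from B
Take 80 from B

Merged: [8, 41, 56, 58, 58, 80, 84]


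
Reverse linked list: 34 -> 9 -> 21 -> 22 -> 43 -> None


Step 1: curr=34, set curr.next=prev(None) | reversed so far: 34
Step 2: curr=9, set curr.next=prev(34) | reversed so far: 9 -> 34
Step 3: curr=21, set curr.next=prev(9) | reversed so far: 21 -> 9 -> 34
Step 4: curr=22, set curr.next=prev(21) | reversed so far: 22 -> 21 -> 9 -> 34
Step 5: curr=43, set curr.next=prev(22) | reversed so far: 43 -> 22 -> 21 -> 9 -> 34

43 -> 22 -> 21 -> 9 -> 34 -> None


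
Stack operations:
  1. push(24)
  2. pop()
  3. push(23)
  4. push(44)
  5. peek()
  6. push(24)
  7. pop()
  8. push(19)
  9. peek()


push(24) -> [24]
pop()->24, []
push(23) -> [23]
push(44) -> [23, 44]
peek()->44
push(24) -> [23, 44, 24]
pop()->24, [23, 44]
push(19) -> [23, 44, 19]
peek()->19

Final stack: [23, 44, 19]


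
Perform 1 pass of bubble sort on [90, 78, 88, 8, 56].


Initial: [90, 78, 88, 8, 56]
Pass 1: [78, 88, 8, 56, 90] (4 swaps)

After 1 pass: [78, 88, 8, 56, 90]


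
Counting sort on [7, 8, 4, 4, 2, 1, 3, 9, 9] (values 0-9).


Input: [7, 8, 4, 4, 2, 1, 3, 9, 9]
Counts: [0, 1, 1, 1, 2, 0, 0, 1, 1, 2]

Sorted: [1, 2, 3, 4, 4, 7, 8, 9, 9]


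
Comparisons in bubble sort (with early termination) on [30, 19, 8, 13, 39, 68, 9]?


Algorithm: bubble sort (with early termination)
Input: [30, 19, 8, 13, 39, 68, 9]
Sorted: [8, 9, 13, 19, 30, 39, 68]

21


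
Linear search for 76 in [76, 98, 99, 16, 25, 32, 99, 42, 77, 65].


i=0: 76==76 found!

Found at 0, 1 comps


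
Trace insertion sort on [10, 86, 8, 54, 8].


Initial: [10, 86, 8, 54, 8]
Insert 86: [10, 86, 8, 54, 8]
Insert 8: [8, 10, 86, 54, 8]
Insert 54: [8, 10, 54, 86, 8]
Insert 8: [8, 8, 10, 54, 86]

Sorted: [8, 8, 10, 54, 86]


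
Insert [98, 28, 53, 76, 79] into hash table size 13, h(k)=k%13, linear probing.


Insert 98: h=7 -> slot 7
Insert 28: h=2 -> slot 2
Insert 53: h=1 -> slot 1
Insert 76: h=11 -> slot 11
Insert 79: h=1, 2 probes -> slot 3

Table: [None, 53, 28, 79, None, None, None, 98, None, None, None, 76, None]


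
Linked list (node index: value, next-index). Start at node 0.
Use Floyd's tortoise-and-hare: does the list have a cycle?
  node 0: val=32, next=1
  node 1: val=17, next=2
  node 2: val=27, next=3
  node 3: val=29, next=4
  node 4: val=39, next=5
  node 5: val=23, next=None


Floyd's tortoise (slow, +1) and hare (fast, +2):
  init: slow=0, fast=0
  step 1: slow=1, fast=2
  step 2: slow=2, fast=4
  step 3: fast 4->5->None, no cycle

Cycle: no


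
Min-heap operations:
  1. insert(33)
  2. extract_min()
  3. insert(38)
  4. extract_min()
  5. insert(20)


insert(33) -> [33]
extract_min()->33, []
insert(38) -> [38]
extract_min()->38, []
insert(20) -> [20]

Final heap: [20]


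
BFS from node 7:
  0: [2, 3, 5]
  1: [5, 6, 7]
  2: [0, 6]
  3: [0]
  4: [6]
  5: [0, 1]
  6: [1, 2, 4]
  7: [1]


Visit 7, enqueue [1]
Visit 1, enqueue [5, 6]
Visit 5, enqueue [0]
Visit 6, enqueue [2, 4]
Visit 0, enqueue [3]
Visit 2, enqueue []
Visit 4, enqueue []
Visit 3, enqueue []

BFS order: [7, 1, 5, 6, 0, 2, 4, 3]


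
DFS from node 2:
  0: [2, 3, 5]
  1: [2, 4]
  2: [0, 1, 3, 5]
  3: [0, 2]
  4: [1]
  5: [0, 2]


Visit 2, push [5, 3, 1, 0]
Visit 0, push [5, 3]
Visit 3, push []
Visit 5, push []
Visit 1, push [4]
Visit 4, push []

DFS order: [2, 0, 3, 5, 1, 4]


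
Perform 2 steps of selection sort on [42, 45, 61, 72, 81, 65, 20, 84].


Initial: [42, 45, 61, 72, 81, 65, 20, 84]
Step 1: min=20 at 6
  Swap: [20, 45, 61, 72, 81, 65, 42, 84]
Step 2: min=42 at 6
  Swap: [20, 42, 61, 72, 81, 65, 45, 84]

After 2 steps: [20, 42, 61, 72, 81, 65, 45, 84]


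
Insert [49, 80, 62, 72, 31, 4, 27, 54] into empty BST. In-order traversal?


Insert 49: root
Insert 80: R from 49
Insert 62: R from 49 -> L from 80
Insert 72: R from 49 -> L from 80 -> R from 62
Insert 31: L from 49
Insert 4: L from 49 -> L from 31
Insert 27: L from 49 -> L from 31 -> R from 4
Insert 54: R from 49 -> L from 80 -> L from 62

In-order: [4, 27, 31, 49, 54, 62, 72, 80]


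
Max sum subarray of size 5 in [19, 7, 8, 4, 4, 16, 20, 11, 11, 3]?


[0:5]: 42
[1:6]: 39
[2:7]: 52
[3:8]: 55
[4:9]: 62
[5:10]: 61

Max: 62 at [4:9]


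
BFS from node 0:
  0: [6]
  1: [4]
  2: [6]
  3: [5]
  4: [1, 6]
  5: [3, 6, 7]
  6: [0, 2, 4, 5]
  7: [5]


Visit 0, enqueue [6]
Visit 6, enqueue [2, 4, 5]
Visit 2, enqueue []
Visit 4, enqueue [1]
Visit 5, enqueue [3, 7]
Visit 1, enqueue []
Visit 3, enqueue []
Visit 7, enqueue []

BFS order: [0, 6, 2, 4, 5, 1, 3, 7]


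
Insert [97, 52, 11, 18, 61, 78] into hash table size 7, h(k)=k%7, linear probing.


Insert 97: h=6 -> slot 6
Insert 52: h=3 -> slot 3
Insert 11: h=4 -> slot 4
Insert 18: h=4, 1 probes -> slot 5
Insert 61: h=5, 2 probes -> slot 0
Insert 78: h=1 -> slot 1

Table: [61, 78, None, 52, 11, 18, 97]


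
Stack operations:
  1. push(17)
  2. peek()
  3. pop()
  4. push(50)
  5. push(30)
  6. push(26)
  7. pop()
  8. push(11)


push(17) -> [17]
peek()->17
pop()->17, []
push(50) -> [50]
push(30) -> [50, 30]
push(26) -> [50, 30, 26]
pop()->26, [50, 30]
push(11) -> [50, 30, 11]

Final stack: [50, 30, 11]


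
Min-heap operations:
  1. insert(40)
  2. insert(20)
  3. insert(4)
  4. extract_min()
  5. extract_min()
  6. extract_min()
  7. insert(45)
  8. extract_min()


insert(40) -> [40]
insert(20) -> [20, 40]
insert(4) -> [4, 40, 20]
extract_min()->4, [20, 40]
extract_min()->20, [40]
extract_min()->40, []
insert(45) -> [45]
extract_min()->45, []

Final heap: []


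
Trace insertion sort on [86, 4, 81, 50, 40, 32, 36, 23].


Initial: [86, 4, 81, 50, 40, 32, 36, 23]
Insert 4: [4, 86, 81, 50, 40, 32, 36, 23]
Insert 81: [4, 81, 86, 50, 40, 32, 36, 23]
Insert 50: [4, 50, 81, 86, 40, 32, 36, 23]
Insert 40: [4, 40, 50, 81, 86, 32, 36, 23]
Insert 32: [4, 32, 40, 50, 81, 86, 36, 23]
Insert 36: [4, 32, 36, 40, 50, 81, 86, 23]
Insert 23: [4, 23, 32, 36, 40, 50, 81, 86]

Sorted: [4, 23, 32, 36, 40, 50, 81, 86]


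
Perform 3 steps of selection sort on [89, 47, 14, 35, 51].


Initial: [89, 47, 14, 35, 51]
Step 1: min=14 at 2
  Swap: [14, 47, 89, 35, 51]
Step 2: min=35 at 3
  Swap: [14, 35, 89, 47, 51]
Step 3: min=47 at 3
  Swap: [14, 35, 47, 89, 51]

After 3 steps: [14, 35, 47, 89, 51]


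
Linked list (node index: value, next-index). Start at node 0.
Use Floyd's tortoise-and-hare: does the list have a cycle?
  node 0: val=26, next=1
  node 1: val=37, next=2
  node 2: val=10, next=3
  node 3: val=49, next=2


Floyd's tortoise (slow, +1) and hare (fast, +2):
  init: slow=0, fast=0
  step 1: slow=1, fast=2
  step 2: slow=2, fast=2
  slow == fast at node 2: cycle detected

Cycle: yes


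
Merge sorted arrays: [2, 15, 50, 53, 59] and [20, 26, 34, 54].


Take 2 from A
Take 15 from A
Take 20 from B
Take 26 from B
Take 34 from B
Take 50 from A
Take 53 from A
Take 54 from B

Merged: [2, 15, 20, 26, 34, 50, 53, 54, 59]


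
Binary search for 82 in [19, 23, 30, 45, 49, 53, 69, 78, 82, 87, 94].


Step 1: lo=0, hi=10, mid=5, val=53
Step 2: lo=6, hi=10, mid=8, val=82

Found at index 8


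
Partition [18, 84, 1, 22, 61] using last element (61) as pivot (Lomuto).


Pivot: 61
  18 <= 61: advance i (no swap)
  1 <= 61: swap -> [18, 1, 84, 22, 61]
  22 <= 61: swap -> [18, 1, 22, 84, 61]
Place pivot at 3: [18, 1, 22, 61, 84]

Partitioned: [18, 1, 22, 61, 84]


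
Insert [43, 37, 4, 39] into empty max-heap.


Insert 43: [43]
Insert 37: [43, 37]
Insert 4: [43, 37, 4]
Insert 39: [43, 39, 4, 37]

Final heap: [43, 39, 4, 37]


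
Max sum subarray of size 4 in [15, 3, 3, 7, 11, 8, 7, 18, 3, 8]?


[0:4]: 28
[1:5]: 24
[2:6]: 29
[3:7]: 33
[4:8]: 44
[5:9]: 36
[6:10]: 36

Max: 44 at [4:8]


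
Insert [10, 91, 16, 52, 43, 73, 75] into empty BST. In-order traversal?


Insert 10: root
Insert 91: R from 10
Insert 16: R from 10 -> L from 91
Insert 52: R from 10 -> L from 91 -> R from 16
Insert 43: R from 10 -> L from 91 -> R from 16 -> L from 52
Insert 73: R from 10 -> L from 91 -> R from 16 -> R from 52
Insert 75: R from 10 -> L from 91 -> R from 16 -> R from 52 -> R from 73

In-order: [10, 16, 43, 52, 73, 75, 91]


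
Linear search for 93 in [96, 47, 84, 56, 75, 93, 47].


i=0: 96!=93
i=1: 47!=93
i=2: 84!=93
i=3: 56!=93
i=4: 75!=93
i=5: 93==93 found!

Found at 5, 6 comps


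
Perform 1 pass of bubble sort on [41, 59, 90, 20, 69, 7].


Initial: [41, 59, 90, 20, 69, 7]
Pass 1: [41, 59, 20, 69, 7, 90] (3 swaps)

After 1 pass: [41, 59, 20, 69, 7, 90]


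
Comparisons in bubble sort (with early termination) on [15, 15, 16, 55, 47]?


Algorithm: bubble sort (with early termination)
Input: [15, 15, 16, 55, 47]
Sorted: [15, 15, 16, 47, 55]

7


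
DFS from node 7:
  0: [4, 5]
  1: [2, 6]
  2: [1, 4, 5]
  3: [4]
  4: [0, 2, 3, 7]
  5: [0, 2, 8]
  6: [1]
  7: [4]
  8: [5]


Visit 7, push [4]
Visit 4, push [3, 2, 0]
Visit 0, push [5]
Visit 5, push [8, 2]
Visit 2, push [1]
Visit 1, push [6]
Visit 6, push []
Visit 8, push []
Visit 3, push []

DFS order: [7, 4, 0, 5, 2, 1, 6, 8, 3]


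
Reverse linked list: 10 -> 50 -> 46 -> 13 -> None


Step 1: curr=10, set curr.next=prev(None) | reversed so far: 10
Step 2: curr=50, set curr.next=prev(10) | reversed so far: 50 -> 10
Step 3: curr=46, set curr.next=prev(50) | reversed so far: 46 -> 50 -> 10
Step 4: curr=13, set curr.next=prev(46) | reversed so far: 13 -> 46 -> 50 -> 10

13 -> 46 -> 50 -> 10 -> None


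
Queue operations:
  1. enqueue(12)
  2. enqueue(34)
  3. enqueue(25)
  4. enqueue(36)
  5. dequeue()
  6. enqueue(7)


enqueue(12) -> [12]
enqueue(34) -> [12, 34]
enqueue(25) -> [12, 34, 25]
enqueue(36) -> [12, 34, 25, 36]
dequeue()->12, [34, 25, 36]
enqueue(7) -> [34, 25, 36, 7]

Final queue: [34, 25, 36, 7]


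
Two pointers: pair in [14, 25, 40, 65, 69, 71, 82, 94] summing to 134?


lo=0(14)+hi=7(94)=108
lo=1(25)+hi=7(94)=119
lo=2(40)+hi=7(94)=134

Yes: 40+94=134


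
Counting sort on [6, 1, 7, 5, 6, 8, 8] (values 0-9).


Input: [6, 1, 7, 5, 6, 8, 8]
Counts: [0, 1, 0, 0, 0, 1, 2, 1, 2, 0]

Sorted: [1, 5, 6, 6, 7, 8, 8]


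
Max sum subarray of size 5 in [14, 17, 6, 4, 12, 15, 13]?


[0:5]: 53
[1:6]: 54
[2:7]: 50

Max: 54 at [1:6]


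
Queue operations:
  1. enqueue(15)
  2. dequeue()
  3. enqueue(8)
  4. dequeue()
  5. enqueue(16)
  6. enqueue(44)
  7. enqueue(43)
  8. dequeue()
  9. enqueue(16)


enqueue(15) -> [15]
dequeue()->15, []
enqueue(8) -> [8]
dequeue()->8, []
enqueue(16) -> [16]
enqueue(44) -> [16, 44]
enqueue(43) -> [16, 44, 43]
dequeue()->16, [44, 43]
enqueue(16) -> [44, 43, 16]

Final queue: [44, 43, 16]


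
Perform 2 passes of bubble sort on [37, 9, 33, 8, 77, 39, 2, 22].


Initial: [37, 9, 33, 8, 77, 39, 2, 22]
Pass 1: [9, 33, 8, 37, 39, 2, 22, 77] (6 swaps)
Pass 2: [9, 8, 33, 37, 2, 22, 39, 77] (3 swaps)

After 2 passes: [9, 8, 33, 37, 2, 22, 39, 77]


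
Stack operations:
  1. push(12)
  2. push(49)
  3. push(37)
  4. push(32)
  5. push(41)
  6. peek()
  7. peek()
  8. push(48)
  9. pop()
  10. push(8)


push(12) -> [12]
push(49) -> [12, 49]
push(37) -> [12, 49, 37]
push(32) -> [12, 49, 37, 32]
push(41) -> [12, 49, 37, 32, 41]
peek()->41
peek()->41
push(48) -> [12, 49, 37, 32, 41, 48]
pop()->48, [12, 49, 37, 32, 41]
push(8) -> [12, 49, 37, 32, 41, 8]

Final stack: [12, 49, 37, 32, 41, 8]


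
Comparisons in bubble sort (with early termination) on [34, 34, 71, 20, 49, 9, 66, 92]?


Algorithm: bubble sort (with early termination)
Input: [34, 34, 71, 20, 49, 9, 66, 92]
Sorted: [9, 20, 34, 34, 49, 66, 71, 92]

27


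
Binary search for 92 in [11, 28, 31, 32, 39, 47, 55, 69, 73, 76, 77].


Step 1: lo=0, hi=10, mid=5, val=47
Step 2: lo=6, hi=10, mid=8, val=73
Step 3: lo=9, hi=10, mid=9, val=76
Step 4: lo=10, hi=10, mid=10, val=77

Not found


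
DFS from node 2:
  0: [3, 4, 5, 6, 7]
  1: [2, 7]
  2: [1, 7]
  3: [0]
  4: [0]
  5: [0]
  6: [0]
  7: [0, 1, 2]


Visit 2, push [7, 1]
Visit 1, push [7]
Visit 7, push [0]
Visit 0, push [6, 5, 4, 3]
Visit 3, push []
Visit 4, push []
Visit 5, push []
Visit 6, push []

DFS order: [2, 1, 7, 0, 3, 4, 5, 6]


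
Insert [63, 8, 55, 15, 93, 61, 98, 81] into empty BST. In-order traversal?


Insert 63: root
Insert 8: L from 63
Insert 55: L from 63 -> R from 8
Insert 15: L from 63 -> R from 8 -> L from 55
Insert 93: R from 63
Insert 61: L from 63 -> R from 8 -> R from 55
Insert 98: R from 63 -> R from 93
Insert 81: R from 63 -> L from 93

In-order: [8, 15, 55, 61, 63, 81, 93, 98]


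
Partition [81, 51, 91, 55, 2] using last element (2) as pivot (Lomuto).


Pivot: 2
Place pivot at 0: [2, 51, 91, 55, 81]

Partitioned: [2, 51, 91, 55, 81]


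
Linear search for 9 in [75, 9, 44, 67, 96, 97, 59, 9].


i=0: 75!=9
i=1: 9==9 found!

Found at 1, 2 comps


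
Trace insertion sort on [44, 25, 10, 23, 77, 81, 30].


Initial: [44, 25, 10, 23, 77, 81, 30]
Insert 25: [25, 44, 10, 23, 77, 81, 30]
Insert 10: [10, 25, 44, 23, 77, 81, 30]
Insert 23: [10, 23, 25, 44, 77, 81, 30]
Insert 77: [10, 23, 25, 44, 77, 81, 30]
Insert 81: [10, 23, 25, 44, 77, 81, 30]
Insert 30: [10, 23, 25, 30, 44, 77, 81]

Sorted: [10, 23, 25, 30, 44, 77, 81]


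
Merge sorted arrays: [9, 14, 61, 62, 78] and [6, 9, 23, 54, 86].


Take 6 from B
Take 9 from A
Take 9 from B
Take 14 from A
Take 23 from B
Take 54 from B
Take 61 from A
Take 62 from A
Take 78 from A

Merged: [6, 9, 9, 14, 23, 54, 61, 62, 78, 86]


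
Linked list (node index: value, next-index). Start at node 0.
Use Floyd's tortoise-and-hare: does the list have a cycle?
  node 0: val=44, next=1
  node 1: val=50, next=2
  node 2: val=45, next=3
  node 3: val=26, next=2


Floyd's tortoise (slow, +1) and hare (fast, +2):
  init: slow=0, fast=0
  step 1: slow=1, fast=2
  step 2: slow=2, fast=2
  slow == fast at node 2: cycle detected

Cycle: yes


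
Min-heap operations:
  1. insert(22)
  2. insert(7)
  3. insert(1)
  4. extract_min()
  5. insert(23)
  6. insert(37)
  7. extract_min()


insert(22) -> [22]
insert(7) -> [7, 22]
insert(1) -> [1, 22, 7]
extract_min()->1, [7, 22]
insert(23) -> [7, 22, 23]
insert(37) -> [7, 22, 23, 37]
extract_min()->7, [22, 37, 23]

Final heap: [22, 37, 23]


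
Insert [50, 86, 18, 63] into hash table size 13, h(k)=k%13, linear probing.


Insert 50: h=11 -> slot 11
Insert 86: h=8 -> slot 8
Insert 18: h=5 -> slot 5
Insert 63: h=11, 1 probes -> slot 12

Table: [None, None, None, None, None, 18, None, None, 86, None, None, 50, 63]


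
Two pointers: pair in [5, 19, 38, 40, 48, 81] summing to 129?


lo=0(5)+hi=5(81)=86
lo=1(19)+hi=5(81)=100
lo=2(38)+hi=5(81)=119
lo=3(40)+hi=5(81)=121
lo=4(48)+hi=5(81)=129

Yes: 48+81=129


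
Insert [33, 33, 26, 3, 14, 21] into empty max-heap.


Insert 33: [33]
Insert 33: [33, 33]
Insert 26: [33, 33, 26]
Insert 3: [33, 33, 26, 3]
Insert 14: [33, 33, 26, 3, 14]
Insert 21: [33, 33, 26, 3, 14, 21]

Final heap: [33, 33, 26, 3, 14, 21]


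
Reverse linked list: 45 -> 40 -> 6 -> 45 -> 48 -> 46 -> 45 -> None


Step 1: curr=45, set curr.next=prev(None) | reversed so far: 45
Step 2: curr=40, set curr.next=prev(45) | reversed so far: 40 -> 45
Step 3: curr=6, set curr.next=prev(40) | reversed so far: 6 -> 40 -> 45
Step 4: curr=45, set curr.next=prev(6) | reversed so far: 45 -> 6 -> 40 -> 45
Step 5: curr=48, set curr.next=prev(45) | reversed so far: 48 -> 45 -> 6 -> 40 -> 45
Step 6: curr=46, set curr.next=prev(48) | reversed so far: 46 -> 48 -> 45 -> 6 -> 40 -> 45
Step 7: curr=45, set curr.next=prev(46) | reversed so far: 45 -> 46 -> 48 -> 45 -> 6 -> 40 -> 45

45 -> 46 -> 48 -> 45 -> 6 -> 40 -> 45 -> None


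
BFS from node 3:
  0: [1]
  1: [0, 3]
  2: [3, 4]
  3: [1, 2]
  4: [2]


Visit 3, enqueue [1, 2]
Visit 1, enqueue [0]
Visit 2, enqueue [4]
Visit 0, enqueue []
Visit 4, enqueue []

BFS order: [3, 1, 2, 0, 4]


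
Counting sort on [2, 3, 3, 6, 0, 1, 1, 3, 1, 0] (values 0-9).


Input: [2, 3, 3, 6, 0, 1, 1, 3, 1, 0]
Counts: [2, 3, 1, 3, 0, 0, 1, 0, 0, 0]

Sorted: [0, 0, 1, 1, 1, 2, 3, 3, 3, 6]


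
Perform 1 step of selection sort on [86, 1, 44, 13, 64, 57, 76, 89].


Initial: [86, 1, 44, 13, 64, 57, 76, 89]
Step 1: min=1 at 1
  Swap: [1, 86, 44, 13, 64, 57, 76, 89]

After 1 step: [1, 86, 44, 13, 64, 57, 76, 89]


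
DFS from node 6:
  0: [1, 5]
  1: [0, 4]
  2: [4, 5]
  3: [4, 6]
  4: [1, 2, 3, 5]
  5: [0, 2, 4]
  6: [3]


Visit 6, push [3]
Visit 3, push [4]
Visit 4, push [5, 2, 1]
Visit 1, push [0]
Visit 0, push [5]
Visit 5, push [2]
Visit 2, push []

DFS order: [6, 3, 4, 1, 0, 5, 2]


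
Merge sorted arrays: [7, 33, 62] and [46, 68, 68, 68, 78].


Take 7 from A
Take 33 from A
Take 46 from B
Take 62 from A

Merged: [7, 33, 46, 62, 68, 68, 68, 78]


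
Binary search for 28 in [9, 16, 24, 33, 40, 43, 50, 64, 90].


Step 1: lo=0, hi=8, mid=4, val=40
Step 2: lo=0, hi=3, mid=1, val=16
Step 3: lo=2, hi=3, mid=2, val=24
Step 4: lo=3, hi=3, mid=3, val=33

Not found


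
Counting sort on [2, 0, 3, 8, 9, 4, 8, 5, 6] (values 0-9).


Input: [2, 0, 3, 8, 9, 4, 8, 5, 6]
Counts: [1, 0, 1, 1, 1, 1, 1, 0, 2, 1]

Sorted: [0, 2, 3, 4, 5, 6, 8, 8, 9]


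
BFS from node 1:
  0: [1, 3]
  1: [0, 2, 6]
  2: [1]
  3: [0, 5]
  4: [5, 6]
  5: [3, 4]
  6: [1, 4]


Visit 1, enqueue [0, 2, 6]
Visit 0, enqueue [3]
Visit 2, enqueue []
Visit 6, enqueue [4]
Visit 3, enqueue [5]
Visit 4, enqueue []
Visit 5, enqueue []

BFS order: [1, 0, 2, 6, 3, 4, 5]


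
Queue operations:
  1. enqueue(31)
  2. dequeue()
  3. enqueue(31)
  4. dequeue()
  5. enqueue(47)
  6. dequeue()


enqueue(31) -> [31]
dequeue()->31, []
enqueue(31) -> [31]
dequeue()->31, []
enqueue(47) -> [47]
dequeue()->47, []

Final queue: []


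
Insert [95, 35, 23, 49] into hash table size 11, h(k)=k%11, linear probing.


Insert 95: h=7 -> slot 7
Insert 35: h=2 -> slot 2
Insert 23: h=1 -> slot 1
Insert 49: h=5 -> slot 5

Table: [None, 23, 35, None, None, 49, None, 95, None, None, None]


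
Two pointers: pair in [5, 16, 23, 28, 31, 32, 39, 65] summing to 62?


lo=0(5)+hi=7(65)=70
lo=0(5)+hi=6(39)=44
lo=1(16)+hi=6(39)=55
lo=2(23)+hi=6(39)=62

Yes: 23+39=62


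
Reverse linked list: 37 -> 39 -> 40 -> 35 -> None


Step 1: curr=37, set curr.next=prev(None) | reversed so far: 37
Step 2: curr=39, set curr.next=prev(37) | reversed so far: 39 -> 37
Step 3: curr=40, set curr.next=prev(39) | reversed so far: 40 -> 39 -> 37
Step 4: curr=35, set curr.next=prev(40) | reversed so far: 35 -> 40 -> 39 -> 37

35 -> 40 -> 39 -> 37 -> None


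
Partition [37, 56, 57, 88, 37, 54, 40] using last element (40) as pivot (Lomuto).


Pivot: 40
  37 <= 40: advance i (no swap)
  37 <= 40: swap -> [37, 37, 57, 88, 56, 54, 40]
Place pivot at 2: [37, 37, 40, 88, 56, 54, 57]

Partitioned: [37, 37, 40, 88, 56, 54, 57]


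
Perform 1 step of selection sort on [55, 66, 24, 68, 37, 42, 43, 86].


Initial: [55, 66, 24, 68, 37, 42, 43, 86]
Step 1: min=24 at 2
  Swap: [24, 66, 55, 68, 37, 42, 43, 86]

After 1 step: [24, 66, 55, 68, 37, 42, 43, 86]


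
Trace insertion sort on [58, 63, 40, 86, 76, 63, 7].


Initial: [58, 63, 40, 86, 76, 63, 7]
Insert 63: [58, 63, 40, 86, 76, 63, 7]
Insert 40: [40, 58, 63, 86, 76, 63, 7]
Insert 86: [40, 58, 63, 86, 76, 63, 7]
Insert 76: [40, 58, 63, 76, 86, 63, 7]
Insert 63: [40, 58, 63, 63, 76, 86, 7]
Insert 7: [7, 40, 58, 63, 63, 76, 86]

Sorted: [7, 40, 58, 63, 63, 76, 86]


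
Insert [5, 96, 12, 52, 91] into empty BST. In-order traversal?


Insert 5: root
Insert 96: R from 5
Insert 12: R from 5 -> L from 96
Insert 52: R from 5 -> L from 96 -> R from 12
Insert 91: R from 5 -> L from 96 -> R from 12 -> R from 52

In-order: [5, 12, 52, 91, 96]


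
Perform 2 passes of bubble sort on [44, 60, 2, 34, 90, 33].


Initial: [44, 60, 2, 34, 90, 33]
Pass 1: [44, 2, 34, 60, 33, 90] (3 swaps)
Pass 2: [2, 34, 44, 33, 60, 90] (3 swaps)

After 2 passes: [2, 34, 44, 33, 60, 90]


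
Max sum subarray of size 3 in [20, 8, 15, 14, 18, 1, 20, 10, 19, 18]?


[0:3]: 43
[1:4]: 37
[2:5]: 47
[3:6]: 33
[4:7]: 39
[5:8]: 31
[6:9]: 49
[7:10]: 47

Max: 49 at [6:9]


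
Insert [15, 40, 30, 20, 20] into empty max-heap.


Insert 15: [15]
Insert 40: [40, 15]
Insert 30: [40, 15, 30]
Insert 20: [40, 20, 30, 15]
Insert 20: [40, 20, 30, 15, 20]

Final heap: [40, 20, 30, 15, 20]


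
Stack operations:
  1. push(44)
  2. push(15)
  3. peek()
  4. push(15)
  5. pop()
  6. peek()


push(44) -> [44]
push(15) -> [44, 15]
peek()->15
push(15) -> [44, 15, 15]
pop()->15, [44, 15]
peek()->15

Final stack: [44, 15]


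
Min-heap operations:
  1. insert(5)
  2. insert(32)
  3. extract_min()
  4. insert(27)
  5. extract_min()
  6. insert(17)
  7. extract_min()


insert(5) -> [5]
insert(32) -> [5, 32]
extract_min()->5, [32]
insert(27) -> [27, 32]
extract_min()->27, [32]
insert(17) -> [17, 32]
extract_min()->17, [32]

Final heap: [32]


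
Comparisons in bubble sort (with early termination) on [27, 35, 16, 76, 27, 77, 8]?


Algorithm: bubble sort (with early termination)
Input: [27, 35, 16, 76, 27, 77, 8]
Sorted: [8, 16, 27, 27, 35, 76, 77]

21


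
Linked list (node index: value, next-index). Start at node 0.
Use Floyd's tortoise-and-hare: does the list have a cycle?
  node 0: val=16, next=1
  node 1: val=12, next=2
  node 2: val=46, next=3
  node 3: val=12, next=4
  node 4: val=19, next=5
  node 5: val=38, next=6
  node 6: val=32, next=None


Floyd's tortoise (slow, +1) and hare (fast, +2):
  init: slow=0, fast=0
  step 1: slow=1, fast=2
  step 2: slow=2, fast=4
  step 3: slow=3, fast=6
  step 4: fast -> None, no cycle

Cycle: no


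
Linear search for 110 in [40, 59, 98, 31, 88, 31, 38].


i=0: 40!=110
i=1: 59!=110
i=2: 98!=110
i=3: 31!=110
i=4: 88!=110
i=5: 31!=110
i=6: 38!=110

Not found, 7 comps


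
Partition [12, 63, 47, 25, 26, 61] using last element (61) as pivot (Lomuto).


Pivot: 61
  12 <= 61: advance i (no swap)
  47 <= 61: swap -> [12, 47, 63, 25, 26, 61]
  25 <= 61: swap -> [12, 47, 25, 63, 26, 61]
  26 <= 61: swap -> [12, 47, 25, 26, 63, 61]
Place pivot at 4: [12, 47, 25, 26, 61, 63]

Partitioned: [12, 47, 25, 26, 61, 63]


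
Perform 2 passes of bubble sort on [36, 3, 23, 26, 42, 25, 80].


Initial: [36, 3, 23, 26, 42, 25, 80]
Pass 1: [3, 23, 26, 36, 25, 42, 80] (4 swaps)
Pass 2: [3, 23, 26, 25, 36, 42, 80] (1 swaps)

After 2 passes: [3, 23, 26, 25, 36, 42, 80]


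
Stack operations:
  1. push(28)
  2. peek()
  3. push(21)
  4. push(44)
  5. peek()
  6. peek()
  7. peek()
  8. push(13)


push(28) -> [28]
peek()->28
push(21) -> [28, 21]
push(44) -> [28, 21, 44]
peek()->44
peek()->44
peek()->44
push(13) -> [28, 21, 44, 13]

Final stack: [28, 21, 44, 13]


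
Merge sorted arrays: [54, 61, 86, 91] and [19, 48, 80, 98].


Take 19 from B
Take 48 from B
Take 54 from A
Take 61 from A
Take 80 from B
Take 86 from A
Take 91 from A

Merged: [19, 48, 54, 61, 80, 86, 91, 98]


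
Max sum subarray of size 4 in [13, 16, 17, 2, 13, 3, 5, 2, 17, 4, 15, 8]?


[0:4]: 48
[1:5]: 48
[2:6]: 35
[3:7]: 23
[4:8]: 23
[5:9]: 27
[6:10]: 28
[7:11]: 38
[8:12]: 44

Max: 48 at [0:4]


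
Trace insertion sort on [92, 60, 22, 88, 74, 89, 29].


Initial: [92, 60, 22, 88, 74, 89, 29]
Insert 60: [60, 92, 22, 88, 74, 89, 29]
Insert 22: [22, 60, 92, 88, 74, 89, 29]
Insert 88: [22, 60, 88, 92, 74, 89, 29]
Insert 74: [22, 60, 74, 88, 92, 89, 29]
Insert 89: [22, 60, 74, 88, 89, 92, 29]
Insert 29: [22, 29, 60, 74, 88, 89, 92]

Sorted: [22, 29, 60, 74, 88, 89, 92]


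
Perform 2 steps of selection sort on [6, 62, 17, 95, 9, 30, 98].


Initial: [6, 62, 17, 95, 9, 30, 98]
Step 1: min=6 at 0
  Swap: [6, 62, 17, 95, 9, 30, 98]
Step 2: min=9 at 4
  Swap: [6, 9, 17, 95, 62, 30, 98]

After 2 steps: [6, 9, 17, 95, 62, 30, 98]


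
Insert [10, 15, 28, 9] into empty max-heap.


Insert 10: [10]
Insert 15: [15, 10]
Insert 28: [28, 10, 15]
Insert 9: [28, 10, 15, 9]

Final heap: [28, 10, 15, 9]


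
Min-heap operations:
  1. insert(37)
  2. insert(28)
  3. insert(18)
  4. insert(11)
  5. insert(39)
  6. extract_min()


insert(37) -> [37]
insert(28) -> [28, 37]
insert(18) -> [18, 37, 28]
insert(11) -> [11, 18, 28, 37]
insert(39) -> [11, 18, 28, 37, 39]
extract_min()->11, [18, 37, 28, 39]

Final heap: [18, 37, 28, 39]


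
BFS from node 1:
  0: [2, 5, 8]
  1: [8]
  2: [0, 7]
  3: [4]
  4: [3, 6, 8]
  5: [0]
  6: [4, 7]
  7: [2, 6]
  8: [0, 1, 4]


Visit 1, enqueue [8]
Visit 8, enqueue [0, 4]
Visit 0, enqueue [2, 5]
Visit 4, enqueue [3, 6]
Visit 2, enqueue [7]
Visit 5, enqueue []
Visit 3, enqueue []
Visit 6, enqueue []
Visit 7, enqueue []

BFS order: [1, 8, 0, 4, 2, 5, 3, 6, 7]


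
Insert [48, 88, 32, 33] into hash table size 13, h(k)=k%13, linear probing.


Insert 48: h=9 -> slot 9
Insert 88: h=10 -> slot 10
Insert 32: h=6 -> slot 6
Insert 33: h=7 -> slot 7

Table: [None, None, None, None, None, None, 32, 33, None, 48, 88, None, None]


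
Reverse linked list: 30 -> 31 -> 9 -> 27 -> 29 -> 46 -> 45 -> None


Step 1: curr=30, set curr.next=prev(None) | reversed so far: 30
Step 2: curr=31, set curr.next=prev(30) | reversed so far: 31 -> 30
Step 3: curr=9, set curr.next=prev(31) | reversed so far: 9 -> 31 -> 30
Step 4: curr=27, set curr.next=prev(9) | reversed so far: 27 -> 9 -> 31 -> 30
Step 5: curr=29, set curr.next=prev(27) | reversed so far: 29 -> 27 -> 9 -> 31 -> 30
Step 6: curr=46, set curr.next=prev(29) | reversed so far: 46 -> 29 -> 27 -> 9 -> 31 -> 30
Step 7: curr=45, set curr.next=prev(46) | reversed so far: 45 -> 46 -> 29 -> 27 -> 9 -> 31 -> 30

45 -> 46 -> 29 -> 27 -> 9 -> 31 -> 30 -> None


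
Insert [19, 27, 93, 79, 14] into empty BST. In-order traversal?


Insert 19: root
Insert 27: R from 19
Insert 93: R from 19 -> R from 27
Insert 79: R from 19 -> R from 27 -> L from 93
Insert 14: L from 19

In-order: [14, 19, 27, 79, 93]


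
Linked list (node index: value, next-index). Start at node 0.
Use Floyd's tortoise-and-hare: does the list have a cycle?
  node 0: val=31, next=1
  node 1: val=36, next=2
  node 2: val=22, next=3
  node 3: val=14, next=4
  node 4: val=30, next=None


Floyd's tortoise (slow, +1) and hare (fast, +2):
  init: slow=0, fast=0
  step 1: slow=1, fast=2
  step 2: slow=2, fast=4
  step 3: fast -> None, no cycle

Cycle: no


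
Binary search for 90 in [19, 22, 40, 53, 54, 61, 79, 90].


Step 1: lo=0, hi=7, mid=3, val=53
Step 2: lo=4, hi=7, mid=5, val=61
Step 3: lo=6, hi=7, mid=6, val=79
Step 4: lo=7, hi=7, mid=7, val=90

Found at index 7


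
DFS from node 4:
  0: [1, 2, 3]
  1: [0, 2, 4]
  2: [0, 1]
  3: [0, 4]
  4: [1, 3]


Visit 4, push [3, 1]
Visit 1, push [2, 0]
Visit 0, push [3, 2]
Visit 2, push []
Visit 3, push []

DFS order: [4, 1, 0, 2, 3]


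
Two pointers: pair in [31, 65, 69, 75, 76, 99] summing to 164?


lo=0(31)+hi=5(99)=130
lo=1(65)+hi=5(99)=164

Yes: 65+99=164


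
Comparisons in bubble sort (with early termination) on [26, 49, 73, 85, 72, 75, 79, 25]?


Algorithm: bubble sort (with early termination)
Input: [26, 49, 73, 85, 72, 75, 79, 25]
Sorted: [25, 26, 49, 72, 73, 75, 79, 85]

28


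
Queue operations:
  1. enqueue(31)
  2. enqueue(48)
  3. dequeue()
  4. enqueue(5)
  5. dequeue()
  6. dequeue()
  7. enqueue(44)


enqueue(31) -> [31]
enqueue(48) -> [31, 48]
dequeue()->31, [48]
enqueue(5) -> [48, 5]
dequeue()->48, [5]
dequeue()->5, []
enqueue(44) -> [44]

Final queue: [44]


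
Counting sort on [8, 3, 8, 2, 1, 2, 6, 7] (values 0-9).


Input: [8, 3, 8, 2, 1, 2, 6, 7]
Counts: [0, 1, 2, 1, 0, 0, 1, 1, 2, 0]

Sorted: [1, 2, 2, 3, 6, 7, 8, 8]


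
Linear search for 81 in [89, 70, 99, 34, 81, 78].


i=0: 89!=81
i=1: 70!=81
i=2: 99!=81
i=3: 34!=81
i=4: 81==81 found!

Found at 4, 5 comps


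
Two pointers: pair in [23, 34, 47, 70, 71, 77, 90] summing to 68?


lo=0(23)+hi=6(90)=113
lo=0(23)+hi=5(77)=100
lo=0(23)+hi=4(71)=94
lo=0(23)+hi=3(70)=93
lo=0(23)+hi=2(47)=70
lo=0(23)+hi=1(34)=57

No pair found


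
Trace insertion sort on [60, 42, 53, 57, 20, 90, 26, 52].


Initial: [60, 42, 53, 57, 20, 90, 26, 52]
Insert 42: [42, 60, 53, 57, 20, 90, 26, 52]
Insert 53: [42, 53, 60, 57, 20, 90, 26, 52]
Insert 57: [42, 53, 57, 60, 20, 90, 26, 52]
Insert 20: [20, 42, 53, 57, 60, 90, 26, 52]
Insert 90: [20, 42, 53, 57, 60, 90, 26, 52]
Insert 26: [20, 26, 42, 53, 57, 60, 90, 52]
Insert 52: [20, 26, 42, 52, 53, 57, 60, 90]

Sorted: [20, 26, 42, 52, 53, 57, 60, 90]


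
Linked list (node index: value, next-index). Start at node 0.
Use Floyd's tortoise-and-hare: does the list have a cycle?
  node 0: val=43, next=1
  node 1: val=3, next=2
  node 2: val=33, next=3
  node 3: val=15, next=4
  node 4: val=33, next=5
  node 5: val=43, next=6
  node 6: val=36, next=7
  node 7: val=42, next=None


Floyd's tortoise (slow, +1) and hare (fast, +2):
  init: slow=0, fast=0
  step 1: slow=1, fast=2
  step 2: slow=2, fast=4
  step 3: slow=3, fast=6
  step 4: fast 6->7->None, no cycle

Cycle: no


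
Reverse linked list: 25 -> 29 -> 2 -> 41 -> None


Step 1: curr=25, set curr.next=prev(None) | reversed so far: 25
Step 2: curr=29, set curr.next=prev(25) | reversed so far: 29 -> 25
Step 3: curr=2, set curr.next=prev(29) | reversed so far: 2 -> 29 -> 25
Step 4: curr=41, set curr.next=prev(2) | reversed so far: 41 -> 2 -> 29 -> 25

41 -> 2 -> 29 -> 25 -> None


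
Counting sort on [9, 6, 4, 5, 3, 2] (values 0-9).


Input: [9, 6, 4, 5, 3, 2]
Counts: [0, 0, 1, 1, 1, 1, 1, 0, 0, 1]

Sorted: [2, 3, 4, 5, 6, 9]


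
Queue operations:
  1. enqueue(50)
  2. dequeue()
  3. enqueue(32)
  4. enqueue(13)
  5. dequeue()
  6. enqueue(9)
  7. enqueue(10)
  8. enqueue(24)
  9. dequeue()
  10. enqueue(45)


enqueue(50) -> [50]
dequeue()->50, []
enqueue(32) -> [32]
enqueue(13) -> [32, 13]
dequeue()->32, [13]
enqueue(9) -> [13, 9]
enqueue(10) -> [13, 9, 10]
enqueue(24) -> [13, 9, 10, 24]
dequeue()->13, [9, 10, 24]
enqueue(45) -> [9, 10, 24, 45]

Final queue: [9, 10, 24, 45]


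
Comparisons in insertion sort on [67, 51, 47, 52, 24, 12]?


Algorithm: insertion sort
Input: [67, 51, 47, 52, 24, 12]
Sorted: [12, 24, 47, 51, 52, 67]

14


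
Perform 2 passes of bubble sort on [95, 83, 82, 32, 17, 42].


Initial: [95, 83, 82, 32, 17, 42]
Pass 1: [83, 82, 32, 17, 42, 95] (5 swaps)
Pass 2: [82, 32, 17, 42, 83, 95] (4 swaps)

After 2 passes: [82, 32, 17, 42, 83, 95]


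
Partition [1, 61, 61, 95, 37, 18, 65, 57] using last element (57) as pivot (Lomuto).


Pivot: 57
  1 <= 57: advance i (no swap)
  37 <= 57: swap -> [1, 37, 61, 95, 61, 18, 65, 57]
  18 <= 57: swap -> [1, 37, 18, 95, 61, 61, 65, 57]
Place pivot at 3: [1, 37, 18, 57, 61, 61, 65, 95]

Partitioned: [1, 37, 18, 57, 61, 61, 65, 95]


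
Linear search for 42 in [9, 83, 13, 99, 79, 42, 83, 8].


i=0: 9!=42
i=1: 83!=42
i=2: 13!=42
i=3: 99!=42
i=4: 79!=42
i=5: 42==42 found!

Found at 5, 6 comps


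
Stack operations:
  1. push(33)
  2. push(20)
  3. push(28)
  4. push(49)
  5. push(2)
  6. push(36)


push(33) -> [33]
push(20) -> [33, 20]
push(28) -> [33, 20, 28]
push(49) -> [33, 20, 28, 49]
push(2) -> [33, 20, 28, 49, 2]
push(36) -> [33, 20, 28, 49, 2, 36]

Final stack: [33, 20, 28, 49, 2, 36]


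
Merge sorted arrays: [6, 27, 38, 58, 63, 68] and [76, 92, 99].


Take 6 from A
Take 27 from A
Take 38 from A
Take 58 from A
Take 63 from A
Take 68 from A

Merged: [6, 27, 38, 58, 63, 68, 76, 92, 99]


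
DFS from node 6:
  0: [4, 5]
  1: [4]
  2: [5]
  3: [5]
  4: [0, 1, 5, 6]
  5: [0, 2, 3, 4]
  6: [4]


Visit 6, push [4]
Visit 4, push [5, 1, 0]
Visit 0, push [5]
Visit 5, push [3, 2]
Visit 2, push []
Visit 3, push []
Visit 1, push []

DFS order: [6, 4, 0, 5, 2, 3, 1]


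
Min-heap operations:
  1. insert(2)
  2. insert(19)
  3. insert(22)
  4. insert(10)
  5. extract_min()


insert(2) -> [2]
insert(19) -> [2, 19]
insert(22) -> [2, 19, 22]
insert(10) -> [2, 10, 22, 19]
extract_min()->2, [10, 19, 22]

Final heap: [10, 19, 22]


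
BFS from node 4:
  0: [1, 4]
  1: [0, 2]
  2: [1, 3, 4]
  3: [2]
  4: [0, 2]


Visit 4, enqueue [0, 2]
Visit 0, enqueue [1]
Visit 2, enqueue [3]
Visit 1, enqueue []
Visit 3, enqueue []

BFS order: [4, 0, 2, 1, 3]


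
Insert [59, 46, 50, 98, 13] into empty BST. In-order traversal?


Insert 59: root
Insert 46: L from 59
Insert 50: L from 59 -> R from 46
Insert 98: R from 59
Insert 13: L from 59 -> L from 46

In-order: [13, 46, 50, 59, 98]


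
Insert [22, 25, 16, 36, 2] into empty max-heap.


Insert 22: [22]
Insert 25: [25, 22]
Insert 16: [25, 22, 16]
Insert 36: [36, 25, 16, 22]
Insert 2: [36, 25, 16, 22, 2]

Final heap: [36, 25, 16, 22, 2]


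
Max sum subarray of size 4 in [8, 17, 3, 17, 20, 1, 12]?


[0:4]: 45
[1:5]: 57
[2:6]: 41
[3:7]: 50

Max: 57 at [1:5]


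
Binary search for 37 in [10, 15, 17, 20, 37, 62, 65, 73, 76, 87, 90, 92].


Step 1: lo=0, hi=11, mid=5, val=62
Step 2: lo=0, hi=4, mid=2, val=17
Step 3: lo=3, hi=4, mid=3, val=20
Step 4: lo=4, hi=4, mid=4, val=37

Found at index 4


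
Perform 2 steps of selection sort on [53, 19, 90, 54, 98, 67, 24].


Initial: [53, 19, 90, 54, 98, 67, 24]
Step 1: min=19 at 1
  Swap: [19, 53, 90, 54, 98, 67, 24]
Step 2: min=24 at 6
  Swap: [19, 24, 90, 54, 98, 67, 53]

After 2 steps: [19, 24, 90, 54, 98, 67, 53]


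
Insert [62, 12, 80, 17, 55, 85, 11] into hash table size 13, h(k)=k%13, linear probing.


Insert 62: h=10 -> slot 10
Insert 12: h=12 -> slot 12
Insert 80: h=2 -> slot 2
Insert 17: h=4 -> slot 4
Insert 55: h=3 -> slot 3
Insert 85: h=7 -> slot 7
Insert 11: h=11 -> slot 11

Table: [None, None, 80, 55, 17, None, None, 85, None, None, 62, 11, 12]


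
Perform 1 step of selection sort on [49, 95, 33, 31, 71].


Initial: [49, 95, 33, 31, 71]
Step 1: min=31 at 3
  Swap: [31, 95, 33, 49, 71]

After 1 step: [31, 95, 33, 49, 71]


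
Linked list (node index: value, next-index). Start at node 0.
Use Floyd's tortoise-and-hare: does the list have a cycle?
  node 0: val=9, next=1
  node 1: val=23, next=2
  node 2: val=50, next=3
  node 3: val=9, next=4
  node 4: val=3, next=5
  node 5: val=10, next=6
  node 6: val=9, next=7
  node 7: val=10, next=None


Floyd's tortoise (slow, +1) and hare (fast, +2):
  init: slow=0, fast=0
  step 1: slow=1, fast=2
  step 2: slow=2, fast=4
  step 3: slow=3, fast=6
  step 4: fast 6->7->None, no cycle

Cycle: no


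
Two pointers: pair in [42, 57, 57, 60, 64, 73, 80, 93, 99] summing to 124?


lo=0(42)+hi=8(99)=141
lo=0(42)+hi=7(93)=135
lo=0(42)+hi=6(80)=122
lo=1(57)+hi=6(80)=137
lo=1(57)+hi=5(73)=130
lo=1(57)+hi=4(64)=121
lo=2(57)+hi=4(64)=121
lo=3(60)+hi=4(64)=124

Yes: 60+64=124


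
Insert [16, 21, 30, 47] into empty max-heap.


Insert 16: [16]
Insert 21: [21, 16]
Insert 30: [30, 16, 21]
Insert 47: [47, 30, 21, 16]

Final heap: [47, 30, 21, 16]


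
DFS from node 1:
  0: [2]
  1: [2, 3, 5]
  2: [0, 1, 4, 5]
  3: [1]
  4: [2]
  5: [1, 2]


Visit 1, push [5, 3, 2]
Visit 2, push [5, 4, 0]
Visit 0, push []
Visit 4, push []
Visit 5, push []
Visit 3, push []

DFS order: [1, 2, 0, 4, 5, 3]


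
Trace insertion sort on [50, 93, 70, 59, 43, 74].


Initial: [50, 93, 70, 59, 43, 74]
Insert 93: [50, 93, 70, 59, 43, 74]
Insert 70: [50, 70, 93, 59, 43, 74]
Insert 59: [50, 59, 70, 93, 43, 74]
Insert 43: [43, 50, 59, 70, 93, 74]
Insert 74: [43, 50, 59, 70, 74, 93]

Sorted: [43, 50, 59, 70, 74, 93]


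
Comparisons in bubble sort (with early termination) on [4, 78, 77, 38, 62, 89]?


Algorithm: bubble sort (with early termination)
Input: [4, 78, 77, 38, 62, 89]
Sorted: [4, 38, 62, 77, 78, 89]

12


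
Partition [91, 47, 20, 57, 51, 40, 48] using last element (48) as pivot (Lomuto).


Pivot: 48
  47 <= 48: swap -> [47, 91, 20, 57, 51, 40, 48]
  20 <= 48: swap -> [47, 20, 91, 57, 51, 40, 48]
  40 <= 48: swap -> [47, 20, 40, 57, 51, 91, 48]
Place pivot at 3: [47, 20, 40, 48, 51, 91, 57]

Partitioned: [47, 20, 40, 48, 51, 91, 57]
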